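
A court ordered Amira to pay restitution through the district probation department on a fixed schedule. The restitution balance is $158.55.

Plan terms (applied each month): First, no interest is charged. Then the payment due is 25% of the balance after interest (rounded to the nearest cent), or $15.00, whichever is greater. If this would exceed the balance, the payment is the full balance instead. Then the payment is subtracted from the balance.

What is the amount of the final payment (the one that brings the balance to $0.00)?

$5.16

Month 1: $158.55 − $39.64 → $118.91
Month 2: $118.91 − $29.73 → $89.18
Month 3: $89.18 − $22.30 → $66.88
Month 4: $66.88 − $16.72 → $50.16
Month 5: $50.16 − $15.00 → $35.16
Month 6: $35.16 − $15.00 → $20.16
Month 7: $20.16 − $15.00 → $5.16
Month 8: $5.16 − $5.16 → $0.00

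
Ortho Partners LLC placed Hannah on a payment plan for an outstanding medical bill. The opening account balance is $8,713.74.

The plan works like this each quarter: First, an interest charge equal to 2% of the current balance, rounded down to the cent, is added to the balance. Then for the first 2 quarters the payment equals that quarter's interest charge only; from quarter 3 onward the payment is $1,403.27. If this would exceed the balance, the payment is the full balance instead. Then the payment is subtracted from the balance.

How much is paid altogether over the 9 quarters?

$9,748.44

# | Opening | Interest | Payment | End bal
1 | $8,713.74 | $174.27 | $174.27 | $8,713.74
2 | $8,713.74 | $174.27 | $174.27 | $8,713.74
3 | $8,713.74 | $174.27 | $1,403.27 | $7,484.74
4 | $7,484.74 | $149.69 | $1,403.27 | $6,231.16
5 | $6,231.16 | $124.62 | $1,403.27 | $4,952.51
6 | $4,952.51 | $99.05 | $1,403.27 | $3,648.29
7 | $3,648.29 | $72.96 | $1,403.27 | $2,317.98
8 | $2,317.98 | $46.35 | $1,403.27 | $961.06
9 | $961.06 | $19.22 | $980.28 | $0.00
Total paid: $9,748.44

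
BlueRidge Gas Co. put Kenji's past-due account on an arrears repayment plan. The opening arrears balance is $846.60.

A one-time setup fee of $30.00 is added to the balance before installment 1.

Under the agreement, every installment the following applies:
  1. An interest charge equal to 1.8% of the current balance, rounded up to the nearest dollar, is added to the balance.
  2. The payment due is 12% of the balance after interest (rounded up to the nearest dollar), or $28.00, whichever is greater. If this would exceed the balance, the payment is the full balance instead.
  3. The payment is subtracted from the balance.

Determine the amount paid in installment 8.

Installment 1: opening $876.60; interest $16.00 → $892.60; payment $108.00; balance $784.60
Installment 2: opening $784.60; interest $15.00 → $799.60; payment $96.00; balance $703.60
Installment 3: opening $703.60; interest $13.00 → $716.60; payment $86.00; balance $630.60
Installment 4: opening $630.60; interest $12.00 → $642.60; payment $78.00; balance $564.60
Installment 5: opening $564.60; interest $11.00 → $575.60; payment $70.00; balance $505.60
Installment 6: opening $505.60; interest $10.00 → $515.60; payment $62.00; balance $453.60
Installment 7: opening $453.60; interest $9.00 → $462.60; payment $56.00; balance $406.60
Installment 8: opening $406.60; interest $8.00 → $414.60; payment $50.00; balance $364.60

$50.00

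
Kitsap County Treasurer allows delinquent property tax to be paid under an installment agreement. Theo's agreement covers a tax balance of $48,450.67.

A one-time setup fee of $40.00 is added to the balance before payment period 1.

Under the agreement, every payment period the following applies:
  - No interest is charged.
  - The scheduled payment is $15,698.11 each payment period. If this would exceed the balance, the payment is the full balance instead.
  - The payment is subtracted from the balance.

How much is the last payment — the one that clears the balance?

# | Opening | Payment | End bal
1 | $48,490.67 | $15,698.11 | $32,792.56
2 | $32,792.56 | $15,698.11 | $17,094.45
3 | $17,094.45 | $15,698.11 | $1,396.34
4 | $1,396.34 | $1,396.34 | $0.00

$1,396.34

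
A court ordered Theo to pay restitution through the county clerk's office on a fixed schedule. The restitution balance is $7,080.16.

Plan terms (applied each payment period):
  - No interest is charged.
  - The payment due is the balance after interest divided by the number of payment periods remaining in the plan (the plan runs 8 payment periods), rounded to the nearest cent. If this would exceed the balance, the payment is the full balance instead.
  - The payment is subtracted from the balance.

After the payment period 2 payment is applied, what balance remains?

# | Opening | Payment | End bal
1 | $7,080.16 | $885.02 | $6,195.14
2 | $6,195.14 | $885.02 | $5,310.12

$5,310.12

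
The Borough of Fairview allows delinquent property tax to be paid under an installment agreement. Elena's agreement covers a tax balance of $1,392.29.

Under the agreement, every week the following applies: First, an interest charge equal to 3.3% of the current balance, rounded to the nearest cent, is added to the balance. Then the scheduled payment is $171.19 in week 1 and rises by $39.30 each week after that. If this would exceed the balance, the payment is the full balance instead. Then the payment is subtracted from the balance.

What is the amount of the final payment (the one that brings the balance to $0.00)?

Week 1: $1,392.29 +$45.95 interest = $1,438.24; pay $171.19 → $1,267.05
Week 2: $1,267.05 +$41.81 interest = $1,308.86; pay $210.49 → $1,098.37
Week 3: $1,098.37 +$36.25 interest = $1,134.62; pay $249.79 → $884.83
Week 4: $884.83 +$29.20 interest = $914.03; pay $289.09 → $624.94
Week 5: $624.94 +$20.62 interest = $645.56; pay $328.39 → $317.17
Week 6: $317.17 +$10.47 interest = $327.64; pay $327.64 → $0.00

$327.64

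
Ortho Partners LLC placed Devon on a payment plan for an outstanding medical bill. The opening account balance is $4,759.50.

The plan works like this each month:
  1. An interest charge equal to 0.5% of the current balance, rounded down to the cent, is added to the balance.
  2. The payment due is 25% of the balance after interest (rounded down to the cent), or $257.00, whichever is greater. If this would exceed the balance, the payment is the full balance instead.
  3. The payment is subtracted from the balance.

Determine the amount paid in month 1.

$1,195.82

# | Opening | Interest | Payment | End bal
1 | $4,759.50 | $23.79 | $1,195.82 | $3,587.47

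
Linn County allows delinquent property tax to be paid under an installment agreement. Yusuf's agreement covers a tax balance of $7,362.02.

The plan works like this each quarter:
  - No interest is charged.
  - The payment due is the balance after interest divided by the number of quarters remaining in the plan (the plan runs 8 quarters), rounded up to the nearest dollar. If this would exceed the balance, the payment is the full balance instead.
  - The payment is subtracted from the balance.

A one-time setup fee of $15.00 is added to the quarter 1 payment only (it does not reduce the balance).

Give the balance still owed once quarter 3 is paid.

$4,599.02

Quarter 1: opening $7,362.02; payment $921.00 (+ $15.00 fee); balance $6,441.02
Quarter 2: opening $6,441.02; payment $921.00; balance $5,520.02
Quarter 3: opening $5,520.02; payment $921.00; balance $4,599.02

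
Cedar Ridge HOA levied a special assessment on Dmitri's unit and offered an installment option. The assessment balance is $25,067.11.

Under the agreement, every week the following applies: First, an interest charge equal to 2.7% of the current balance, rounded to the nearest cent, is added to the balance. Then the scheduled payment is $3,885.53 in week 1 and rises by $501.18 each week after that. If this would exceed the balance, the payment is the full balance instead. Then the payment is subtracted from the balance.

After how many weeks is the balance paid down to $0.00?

6

Week 1: $25,067.11 +$676.81 interest = $25,743.92; pay $3,885.53 → $21,858.39
Week 2: $21,858.39 +$590.18 interest = $22,448.57; pay $4,386.71 → $18,061.86
Week 3: $18,061.86 +$487.67 interest = $18,549.53; pay $4,887.89 → $13,661.64
Week 4: $13,661.64 +$368.86 interest = $14,030.50; pay $5,389.07 → $8,641.43
Week 5: $8,641.43 +$233.32 interest = $8,874.75; pay $5,890.25 → $2,984.50
Week 6: $2,984.50 +$80.58 interest = $3,065.08; pay $3,065.08 → $0.00
Balance reaches $0.00 in week 6.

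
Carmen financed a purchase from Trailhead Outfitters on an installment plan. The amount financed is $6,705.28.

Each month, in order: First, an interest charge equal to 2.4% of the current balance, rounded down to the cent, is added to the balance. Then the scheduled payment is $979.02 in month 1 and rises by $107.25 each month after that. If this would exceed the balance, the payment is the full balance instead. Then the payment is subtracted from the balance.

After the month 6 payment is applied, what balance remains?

Month 1: opening $6,705.28; interest $160.92 → $6,866.20; payment $979.02; balance $5,887.18
Month 2: opening $5,887.18; interest $141.29 → $6,028.47; payment $1,086.27; balance $4,942.20
Month 3: opening $4,942.20; interest $118.61 → $5,060.81; payment $1,193.52; balance $3,867.29
Month 4: opening $3,867.29; interest $92.81 → $3,960.10; payment $1,300.77; balance $2,659.33
Month 5: opening $2,659.33; interest $63.82 → $2,723.15; payment $1,408.02; balance $1,315.13
Month 6: opening $1,315.13; interest $31.56 → $1,346.69; payment $1,346.69; balance $0.00

$0.00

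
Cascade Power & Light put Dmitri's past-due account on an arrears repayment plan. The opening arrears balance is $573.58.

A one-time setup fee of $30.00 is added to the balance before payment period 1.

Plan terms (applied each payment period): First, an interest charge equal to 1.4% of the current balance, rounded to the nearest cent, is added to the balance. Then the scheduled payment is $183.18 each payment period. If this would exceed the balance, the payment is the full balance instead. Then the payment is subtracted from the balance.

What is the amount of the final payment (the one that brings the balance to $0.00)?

$73.02

# | Opening | Interest | Payment | End bal
1 | $603.58 | $8.45 | $183.18 | $428.85
2 | $428.85 | $6.00 | $183.18 | $251.67
3 | $251.67 | $3.52 | $183.18 | $72.01
4 | $72.01 | $1.01 | $73.02 | $0.00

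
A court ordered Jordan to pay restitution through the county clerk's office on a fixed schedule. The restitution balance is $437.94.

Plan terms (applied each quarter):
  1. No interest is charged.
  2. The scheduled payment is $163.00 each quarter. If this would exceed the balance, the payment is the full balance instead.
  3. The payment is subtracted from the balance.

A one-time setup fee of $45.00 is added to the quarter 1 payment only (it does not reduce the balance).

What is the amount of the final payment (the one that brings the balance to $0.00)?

Quarter 1: opening $437.94; payment $163.00 (+ $45.00 fee); balance $274.94
Quarter 2: opening $274.94; payment $163.00; balance $111.94
Quarter 3: opening $111.94; payment $111.94; balance $0.00

$111.94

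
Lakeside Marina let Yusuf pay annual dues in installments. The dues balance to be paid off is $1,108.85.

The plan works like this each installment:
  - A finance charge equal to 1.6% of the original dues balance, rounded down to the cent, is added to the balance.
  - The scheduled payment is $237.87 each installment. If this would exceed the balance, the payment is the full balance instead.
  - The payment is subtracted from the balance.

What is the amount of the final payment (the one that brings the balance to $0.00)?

$25.94

Installment 1: opening $1,108.85; interest $17.74 → $1,126.59; payment $237.87; balance $888.72
Installment 2: opening $888.72; interest $17.74 → $906.46; payment $237.87; balance $668.59
Installment 3: opening $668.59; interest $17.74 → $686.33; payment $237.87; balance $448.46
Installment 4: opening $448.46; interest $17.74 → $466.20; payment $237.87; balance $228.33
Installment 5: opening $228.33; interest $17.74 → $246.07; payment $237.87; balance $8.20
Installment 6: opening $8.20; interest $17.74 → $25.94; payment $25.94; balance $0.00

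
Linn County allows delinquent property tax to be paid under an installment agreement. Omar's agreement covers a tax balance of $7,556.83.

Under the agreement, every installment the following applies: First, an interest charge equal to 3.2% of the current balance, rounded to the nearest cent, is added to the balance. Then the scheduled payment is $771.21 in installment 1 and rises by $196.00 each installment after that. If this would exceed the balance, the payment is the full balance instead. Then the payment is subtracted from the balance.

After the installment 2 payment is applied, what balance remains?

$6,285.11

Installment 1: $7,556.83 +$241.82 interest = $7,798.65; pay $771.21 → $7,027.44
Installment 2: $7,027.44 +$224.88 interest = $7,252.32; pay $967.21 → $6,285.11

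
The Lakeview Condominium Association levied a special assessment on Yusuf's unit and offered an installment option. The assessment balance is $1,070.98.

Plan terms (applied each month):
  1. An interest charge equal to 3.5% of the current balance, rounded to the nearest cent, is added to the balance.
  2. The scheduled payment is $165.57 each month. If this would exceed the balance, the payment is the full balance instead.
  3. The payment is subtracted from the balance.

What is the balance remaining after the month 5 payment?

# | Opening | Interest | Payment | End bal
1 | $1,070.98 | $37.48 | $165.57 | $942.89
2 | $942.89 | $33.00 | $165.57 | $810.32
3 | $810.32 | $28.36 | $165.57 | $673.11
4 | $673.11 | $23.56 | $165.57 | $531.10
5 | $531.10 | $18.59 | $165.57 | $384.12

$384.12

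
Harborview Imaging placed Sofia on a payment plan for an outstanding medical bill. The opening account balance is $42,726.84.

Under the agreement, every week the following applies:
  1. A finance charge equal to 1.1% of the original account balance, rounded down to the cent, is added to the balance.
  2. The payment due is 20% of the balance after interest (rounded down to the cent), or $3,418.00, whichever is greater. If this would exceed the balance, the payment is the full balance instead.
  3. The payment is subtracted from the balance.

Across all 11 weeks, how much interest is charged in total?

$5,169.89

# | Opening | Interest | Payment | End bal
1 | $42,726.84 | $469.99 | $8,639.36 | $34,557.47
2 | $34,557.47 | $469.99 | $7,005.49 | $28,021.97
3 | $28,021.97 | $469.99 | $5,698.39 | $22,793.57
4 | $22,793.57 | $469.99 | $4,652.71 | $18,610.85
5 | $18,610.85 | $469.99 | $3,816.16 | $15,264.68
6 | $15,264.68 | $469.99 | $3,418.00 | $12,316.67
7 | $12,316.67 | $469.99 | $3,418.00 | $9,368.66
8 | $9,368.66 | $469.99 | $3,418.00 | $6,420.65
9 | $6,420.65 | $469.99 | $3,418.00 | $3,472.64
10 | $3,472.64 | $469.99 | $3,418.00 | $524.63
11 | $524.63 | $469.99 | $994.62 | $0.00
Total interest: $469.99 + $469.99 + $469.99 + $469.99 + $469.99 + $469.99 + $469.99 + $469.99 + $469.99 + $469.99 + $469.99 = $5,169.89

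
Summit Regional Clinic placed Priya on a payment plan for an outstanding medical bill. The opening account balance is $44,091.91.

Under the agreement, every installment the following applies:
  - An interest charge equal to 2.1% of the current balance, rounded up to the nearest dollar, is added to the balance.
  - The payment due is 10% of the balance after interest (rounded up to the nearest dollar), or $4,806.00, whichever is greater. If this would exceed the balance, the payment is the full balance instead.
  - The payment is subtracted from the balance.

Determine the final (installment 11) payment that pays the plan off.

$1,446.91

Installment 1: $44,091.91 +$926.00 interest = $45,017.91; pay $4,806.00 → $40,211.91
Installment 2: $40,211.91 +$845.00 interest = $41,056.91; pay $4,806.00 → $36,250.91
Installment 3: $36,250.91 +$762.00 interest = $37,012.91; pay $4,806.00 → $32,206.91
Installment 4: $32,206.91 +$677.00 interest = $32,883.91; pay $4,806.00 → $28,077.91
Installment 5: $28,077.91 +$590.00 interest = $28,667.91; pay $4,806.00 → $23,861.91
Installment 6: $23,861.91 +$502.00 interest = $24,363.91; pay $4,806.00 → $19,557.91
Installment 7: $19,557.91 +$411.00 interest = $19,968.91; pay $4,806.00 → $15,162.91
Installment 8: $15,162.91 +$319.00 interest = $15,481.91; pay $4,806.00 → $10,675.91
Installment 9: $10,675.91 +$225.00 interest = $10,900.91; pay $4,806.00 → $6,094.91
Installment 10: $6,094.91 +$128.00 interest = $6,222.91; pay $4,806.00 → $1,416.91
Installment 11: $1,416.91 +$30.00 interest = $1,446.91; pay $1,446.91 → $0.00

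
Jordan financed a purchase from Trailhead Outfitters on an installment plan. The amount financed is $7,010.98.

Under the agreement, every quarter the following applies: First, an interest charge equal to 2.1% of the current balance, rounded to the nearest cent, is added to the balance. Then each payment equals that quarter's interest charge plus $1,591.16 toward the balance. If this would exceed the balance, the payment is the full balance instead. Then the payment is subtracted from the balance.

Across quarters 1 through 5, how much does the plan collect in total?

$7,412.99

# | Opening | Interest | Payment | End bal
1 | $7,010.98 | $147.23 | $1,738.39 | $5,419.82
2 | $5,419.82 | $113.82 | $1,704.98 | $3,828.66
3 | $3,828.66 | $80.40 | $1,671.56 | $2,237.50
4 | $2,237.50 | $46.99 | $1,638.15 | $646.34
5 | $646.34 | $13.57 | $659.91 | $0.00
Total paid: $7,412.99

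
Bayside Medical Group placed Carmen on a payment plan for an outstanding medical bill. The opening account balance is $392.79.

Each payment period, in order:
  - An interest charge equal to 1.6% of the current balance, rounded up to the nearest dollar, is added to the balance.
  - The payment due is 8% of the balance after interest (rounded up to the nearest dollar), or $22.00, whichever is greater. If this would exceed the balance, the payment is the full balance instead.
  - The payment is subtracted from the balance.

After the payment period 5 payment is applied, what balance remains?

# | Opening | Interest | Payment | End bal
1 | $392.79 | $7.00 | $32.00 | $367.79
2 | $367.79 | $6.00 | $30.00 | $343.79
3 | $343.79 | $6.00 | $28.00 | $321.79
4 | $321.79 | $6.00 | $27.00 | $300.79
5 | $300.79 | $5.00 | $25.00 | $280.79

$280.79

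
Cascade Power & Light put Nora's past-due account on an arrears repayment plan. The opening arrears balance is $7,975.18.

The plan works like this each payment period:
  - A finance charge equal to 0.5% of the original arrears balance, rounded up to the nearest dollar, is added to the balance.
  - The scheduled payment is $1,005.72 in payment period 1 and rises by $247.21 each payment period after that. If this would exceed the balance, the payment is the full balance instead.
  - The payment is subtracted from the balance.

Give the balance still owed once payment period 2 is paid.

$5,796.53

# | Opening | Interest | Payment | End bal
1 | $7,975.18 | $40.00 | $1,005.72 | $7,009.46
2 | $7,009.46 | $40.00 | $1,252.93 | $5,796.53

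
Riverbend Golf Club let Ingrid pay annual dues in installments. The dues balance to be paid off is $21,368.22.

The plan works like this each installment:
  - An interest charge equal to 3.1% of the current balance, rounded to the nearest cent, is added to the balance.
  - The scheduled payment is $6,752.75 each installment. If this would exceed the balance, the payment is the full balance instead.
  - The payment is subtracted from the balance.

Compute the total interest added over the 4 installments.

Installment 1: opening $21,368.22; interest $662.41 → $22,030.63; payment $6,752.75; balance $15,277.88
Installment 2: opening $15,277.88; interest $473.61 → $15,751.49; payment $6,752.75; balance $8,998.74
Installment 3: opening $8,998.74; interest $278.96 → $9,277.70; payment $6,752.75; balance $2,524.95
Installment 4: opening $2,524.95; interest $78.27 → $2,603.22; payment $2,603.22; balance $0.00
Total interest: $662.41 + $473.61 + $278.96 + $78.27 = $1,493.25

$1,493.25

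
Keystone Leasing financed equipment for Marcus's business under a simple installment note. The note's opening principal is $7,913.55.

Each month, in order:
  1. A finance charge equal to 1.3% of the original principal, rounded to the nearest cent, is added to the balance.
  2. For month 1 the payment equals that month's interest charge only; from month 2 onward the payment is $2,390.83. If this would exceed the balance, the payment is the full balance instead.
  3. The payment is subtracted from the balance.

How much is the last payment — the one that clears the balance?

$1,152.58

# | Opening | Interest | Payment | End bal
1 | $7,913.55 | $102.88 | $102.88 | $7,913.55
2 | $7,913.55 | $102.88 | $2,390.83 | $5,625.60
3 | $5,625.60 | $102.88 | $2,390.83 | $3,337.65
4 | $3,337.65 | $102.88 | $2,390.83 | $1,049.70
5 | $1,049.70 | $102.88 | $1,152.58 | $0.00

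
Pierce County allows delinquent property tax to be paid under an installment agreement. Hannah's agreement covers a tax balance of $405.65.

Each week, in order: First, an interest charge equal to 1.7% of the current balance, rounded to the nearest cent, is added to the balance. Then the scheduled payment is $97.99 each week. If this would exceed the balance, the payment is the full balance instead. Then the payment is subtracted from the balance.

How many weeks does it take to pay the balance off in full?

Week 1: $405.65 +$6.90 interest = $412.55; pay $97.99 → $314.56
Week 2: $314.56 +$5.35 interest = $319.91; pay $97.99 → $221.92
Week 3: $221.92 +$3.77 interest = $225.69; pay $97.99 → $127.70
Week 4: $127.70 +$2.17 interest = $129.87; pay $97.99 → $31.88
Week 5: $31.88 +$0.54 interest = $32.42; pay $32.42 → $0.00
Balance reaches $0.00 in week 5.

5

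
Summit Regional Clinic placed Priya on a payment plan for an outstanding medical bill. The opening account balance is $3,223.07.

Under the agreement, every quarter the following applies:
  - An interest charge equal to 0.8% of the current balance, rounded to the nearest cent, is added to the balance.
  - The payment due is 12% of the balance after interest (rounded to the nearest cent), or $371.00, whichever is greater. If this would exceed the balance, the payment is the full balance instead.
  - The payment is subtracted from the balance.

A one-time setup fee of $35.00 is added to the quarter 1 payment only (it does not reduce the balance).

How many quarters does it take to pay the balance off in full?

Quarter 1: opening $3,223.07; interest $25.78 → $3,248.85; payment $389.86 (+ $35.00 fee); balance $2,858.99
Quarter 2: opening $2,858.99; interest $22.87 → $2,881.86; payment $371.00; balance $2,510.86
Quarter 3: opening $2,510.86; interest $20.09 → $2,530.95; payment $371.00; balance $2,159.95
Quarter 4: opening $2,159.95; interest $17.28 → $2,177.23; payment $371.00; balance $1,806.23
Quarter 5: opening $1,806.23; interest $14.45 → $1,820.68; payment $371.00; balance $1,449.68
Quarter 6: opening $1,449.68; interest $11.60 → $1,461.28; payment $371.00; balance $1,090.28
Quarter 7: opening $1,090.28; interest $8.72 → $1,099.00; payment $371.00; balance $728.00
Quarter 8: opening $728.00; interest $5.82 → $733.82; payment $371.00; balance $362.82
Quarter 9: opening $362.82; interest $2.90 → $365.72; payment $365.72; balance $0.00
Balance reaches $0.00 in quarter 9.

9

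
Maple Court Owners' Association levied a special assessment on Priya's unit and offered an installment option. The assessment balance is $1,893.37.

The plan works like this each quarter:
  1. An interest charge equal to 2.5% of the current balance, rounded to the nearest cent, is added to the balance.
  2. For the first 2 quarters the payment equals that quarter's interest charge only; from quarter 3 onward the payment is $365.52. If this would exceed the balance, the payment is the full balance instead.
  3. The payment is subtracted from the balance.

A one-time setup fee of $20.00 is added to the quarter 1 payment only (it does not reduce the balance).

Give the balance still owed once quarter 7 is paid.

# | Opening | Interest | Payment | Fee | End bal
1 | $1,893.37 | $47.33 | $47.33 | $20.00 | $1,893.37
2 | $1,893.37 | $47.33 | $47.33 | — | $1,893.37
3 | $1,893.37 | $47.33 | $365.52 | — | $1,575.18
4 | $1,575.18 | $39.38 | $365.52 | — | $1,249.04
5 | $1,249.04 | $31.23 | $365.52 | — | $914.75
6 | $914.75 | $22.87 | $365.52 | — | $572.10
7 | $572.10 | $14.30 | $365.52 | — | $220.88

$220.88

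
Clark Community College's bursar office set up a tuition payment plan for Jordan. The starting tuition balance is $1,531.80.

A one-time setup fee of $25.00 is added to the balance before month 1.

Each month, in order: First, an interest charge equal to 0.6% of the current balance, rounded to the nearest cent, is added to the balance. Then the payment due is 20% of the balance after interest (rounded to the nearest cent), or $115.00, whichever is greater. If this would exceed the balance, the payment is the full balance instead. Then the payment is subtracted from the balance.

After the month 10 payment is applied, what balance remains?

Month 1: $1,556.80 +$9.34 interest = $1,566.14; pay $313.23 → $1,252.91
Month 2: $1,252.91 +$7.52 interest = $1,260.43; pay $252.09 → $1,008.34
Month 3: $1,008.34 +$6.05 interest = $1,014.39; pay $202.88 → $811.51
Month 4: $811.51 +$4.87 interest = $816.38; pay $163.28 → $653.10
Month 5: $653.10 +$3.92 interest = $657.02; pay $131.40 → $525.62
Month 6: $525.62 +$3.15 interest = $528.77; pay $115.00 → $413.77
Month 7: $413.77 +$2.48 interest = $416.25; pay $115.00 → $301.25
Month 8: $301.25 +$1.81 interest = $303.06; pay $115.00 → $188.06
Month 9: $188.06 +$1.13 interest = $189.19; pay $115.00 → $74.19
Month 10: $74.19 +$0.45 interest = $74.64; pay $74.64 → $0.00

$0.00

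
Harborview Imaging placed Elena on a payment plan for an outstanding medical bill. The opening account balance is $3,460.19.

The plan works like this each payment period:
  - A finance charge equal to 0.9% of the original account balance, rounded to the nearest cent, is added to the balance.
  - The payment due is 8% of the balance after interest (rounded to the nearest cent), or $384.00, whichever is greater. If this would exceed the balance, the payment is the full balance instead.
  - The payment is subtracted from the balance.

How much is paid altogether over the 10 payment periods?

$3,771.59

# | Opening | Interest | Payment | End bal
1 | $3,460.19 | $31.14 | $384.00 | $3,107.33
2 | $3,107.33 | $31.14 | $384.00 | $2,754.47
3 | $2,754.47 | $31.14 | $384.00 | $2,401.61
4 | $2,401.61 | $31.14 | $384.00 | $2,048.75
5 | $2,048.75 | $31.14 | $384.00 | $1,695.89
6 | $1,695.89 | $31.14 | $384.00 | $1,343.03
7 | $1,343.03 | $31.14 | $384.00 | $990.17
8 | $990.17 | $31.14 | $384.00 | $637.31
9 | $637.31 | $31.14 | $384.00 | $284.45
10 | $284.45 | $31.14 | $315.59 | $0.00
Total paid: $3,771.59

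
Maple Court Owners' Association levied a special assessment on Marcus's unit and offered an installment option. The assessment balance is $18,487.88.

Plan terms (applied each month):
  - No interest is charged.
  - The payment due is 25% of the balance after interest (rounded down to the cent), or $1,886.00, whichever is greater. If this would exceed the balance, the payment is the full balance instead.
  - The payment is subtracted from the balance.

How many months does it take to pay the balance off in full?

# | Opening | Payment | End bal
1 | $18,487.88 | $4,621.97 | $13,865.91
2 | $13,865.91 | $3,466.47 | $10,399.44
3 | $10,399.44 | $2,599.86 | $7,799.58
4 | $7,799.58 | $1,949.89 | $5,849.69
5 | $5,849.69 | $1,886.00 | $3,963.69
6 | $3,963.69 | $1,886.00 | $2,077.69
7 | $2,077.69 | $1,886.00 | $191.69
8 | $191.69 | $191.69 | $0.00
Balance reaches $0.00 in month 8.

8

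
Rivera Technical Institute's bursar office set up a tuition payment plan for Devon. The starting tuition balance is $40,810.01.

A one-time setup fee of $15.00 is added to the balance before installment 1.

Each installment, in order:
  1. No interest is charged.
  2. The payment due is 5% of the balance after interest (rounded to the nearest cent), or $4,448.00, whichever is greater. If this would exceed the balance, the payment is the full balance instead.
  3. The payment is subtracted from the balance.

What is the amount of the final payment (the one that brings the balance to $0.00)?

Installment 1: opening $40,825.01; payment $4,448.00; balance $36,377.01
Installment 2: opening $36,377.01; payment $4,448.00; balance $31,929.01
Installment 3: opening $31,929.01; payment $4,448.00; balance $27,481.01
Installment 4: opening $27,481.01; payment $4,448.00; balance $23,033.01
Installment 5: opening $23,033.01; payment $4,448.00; balance $18,585.01
Installment 6: opening $18,585.01; payment $4,448.00; balance $14,137.01
Installment 7: opening $14,137.01; payment $4,448.00; balance $9,689.01
Installment 8: opening $9,689.01; payment $4,448.00; balance $5,241.01
Installment 9: opening $5,241.01; payment $4,448.00; balance $793.01
Installment 10: opening $793.01; payment $793.01; balance $0.00

$793.01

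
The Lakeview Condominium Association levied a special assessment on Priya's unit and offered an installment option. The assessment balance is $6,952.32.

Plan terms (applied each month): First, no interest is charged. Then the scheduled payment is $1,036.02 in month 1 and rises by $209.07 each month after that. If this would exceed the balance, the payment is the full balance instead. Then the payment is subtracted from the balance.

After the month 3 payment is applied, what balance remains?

Month 1: opening $6,952.32; payment $1,036.02; balance $5,916.30
Month 2: opening $5,916.30; payment $1,245.09; balance $4,671.21
Month 3: opening $4,671.21; payment $1,454.16; balance $3,217.05

$3,217.05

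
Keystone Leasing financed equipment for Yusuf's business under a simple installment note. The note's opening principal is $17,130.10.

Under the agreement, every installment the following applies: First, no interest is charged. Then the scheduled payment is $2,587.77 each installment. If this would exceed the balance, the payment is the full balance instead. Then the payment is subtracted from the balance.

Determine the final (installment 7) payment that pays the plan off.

$1,603.48

Installment 1: opening $17,130.10; payment $2,587.77; balance $14,542.33
Installment 2: opening $14,542.33; payment $2,587.77; balance $11,954.56
Installment 3: opening $11,954.56; payment $2,587.77; balance $9,366.79
Installment 4: opening $9,366.79; payment $2,587.77; balance $6,779.02
Installment 5: opening $6,779.02; payment $2,587.77; balance $4,191.25
Installment 6: opening $4,191.25; payment $2,587.77; balance $1,603.48
Installment 7: opening $1,603.48; payment $1,603.48; balance $0.00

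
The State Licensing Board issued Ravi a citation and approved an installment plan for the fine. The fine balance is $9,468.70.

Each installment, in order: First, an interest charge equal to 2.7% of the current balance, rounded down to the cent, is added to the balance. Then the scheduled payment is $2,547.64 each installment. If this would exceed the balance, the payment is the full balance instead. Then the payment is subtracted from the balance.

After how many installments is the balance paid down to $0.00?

4

Installment 1: $9,468.70 +$255.65 interest = $9,724.35; pay $2,547.64 → $7,176.71
Installment 2: $7,176.71 +$193.77 interest = $7,370.48; pay $2,547.64 → $4,822.84
Installment 3: $4,822.84 +$130.21 interest = $4,953.05; pay $2,547.64 → $2,405.41
Installment 4: $2,405.41 +$64.94 interest = $2,470.35; pay $2,470.35 → $0.00
Balance reaches $0.00 in installment 4.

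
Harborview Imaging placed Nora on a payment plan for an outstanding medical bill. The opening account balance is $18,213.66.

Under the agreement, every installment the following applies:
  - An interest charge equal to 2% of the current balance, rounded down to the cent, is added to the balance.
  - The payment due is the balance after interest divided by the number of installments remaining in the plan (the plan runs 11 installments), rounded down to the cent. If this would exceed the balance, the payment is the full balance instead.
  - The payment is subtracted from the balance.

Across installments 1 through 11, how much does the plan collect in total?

Installment 1: opening $18,213.66; interest $364.27 → $18,577.93; payment $1,688.90; balance $16,889.03
Installment 2: opening $16,889.03; interest $337.78 → $17,226.81; payment $1,722.68; balance $15,504.13
Installment 3: opening $15,504.13; interest $310.08 → $15,814.21; payment $1,757.13; balance $14,057.08
Installment 4: opening $14,057.08; interest $281.14 → $14,338.22; payment $1,792.27; balance $12,545.95
Installment 5: opening $12,545.95; interest $250.91 → $12,796.86; payment $1,828.12; balance $10,968.74
Installment 6: opening $10,968.74; interest $219.37 → $11,188.11; payment $1,864.68; balance $9,323.43
Installment 7: opening $9,323.43; interest $186.46 → $9,509.89; payment $1,901.97; balance $7,607.92
Installment 8: opening $7,607.92; interest $152.15 → $7,760.07; payment $1,940.01; balance $5,820.06
Installment 9: opening $5,820.06; interest $116.40 → $5,936.46; payment $1,978.82; balance $3,957.64
Installment 10: opening $3,957.64; interest $79.15 → $4,036.79; payment $2,018.39; balance $2,018.40
Installment 11: opening $2,018.40; interest $40.36 → $2,058.76; payment $2,058.76; balance $0.00
Total paid: $20,551.73

$20,551.73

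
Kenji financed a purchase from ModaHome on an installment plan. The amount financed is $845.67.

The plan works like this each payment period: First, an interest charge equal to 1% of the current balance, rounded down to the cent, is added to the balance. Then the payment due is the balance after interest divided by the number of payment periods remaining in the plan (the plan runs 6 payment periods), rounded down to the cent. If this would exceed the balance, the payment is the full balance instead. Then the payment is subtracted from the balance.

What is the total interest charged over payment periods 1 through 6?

$30.07

Payment period 1: $845.67 +$8.45 interest = $854.12; pay $142.35 → $711.77
Payment period 2: $711.77 +$7.11 interest = $718.88; pay $143.77 → $575.11
Payment period 3: $575.11 +$5.75 interest = $580.86; pay $145.21 → $435.65
Payment period 4: $435.65 +$4.35 interest = $440.00; pay $146.66 → $293.34
Payment period 5: $293.34 +$2.93 interest = $296.27; pay $148.13 → $148.14
Payment period 6: $148.14 +$1.48 interest = $149.62; pay $149.62 → $0.00
Total interest: $8.45 + $7.11 + $5.75 + $4.35 + $2.93 + $1.48 = $30.07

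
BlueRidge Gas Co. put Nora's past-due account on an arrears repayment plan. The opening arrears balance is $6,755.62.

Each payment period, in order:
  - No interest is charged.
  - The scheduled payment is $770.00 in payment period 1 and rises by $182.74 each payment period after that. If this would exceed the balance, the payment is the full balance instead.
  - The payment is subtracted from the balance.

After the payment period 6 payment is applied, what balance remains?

$0.00

Payment period 1: $6,755.62 − $770.00 → $5,985.62
Payment period 2: $5,985.62 − $952.74 → $5,032.88
Payment period 3: $5,032.88 − $1,135.48 → $3,897.40
Payment period 4: $3,897.40 − $1,318.22 → $2,579.18
Payment period 5: $2,579.18 − $1,500.96 → $1,078.22
Payment period 6: $1,078.22 − $1,078.22 → $0.00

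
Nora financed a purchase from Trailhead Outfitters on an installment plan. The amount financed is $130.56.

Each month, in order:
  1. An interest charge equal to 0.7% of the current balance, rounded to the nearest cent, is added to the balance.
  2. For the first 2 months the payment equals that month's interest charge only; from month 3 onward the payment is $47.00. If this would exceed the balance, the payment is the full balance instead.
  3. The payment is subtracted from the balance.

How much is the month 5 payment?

Month 1: $130.56 +$0.91 interest = $131.47; pay $0.91 → $130.56
Month 2: $130.56 +$0.91 interest = $131.47; pay $0.91 → $130.56
Month 3: $130.56 +$0.91 interest = $131.47; pay $47.00 → $84.47
Month 4: $84.47 +$0.59 interest = $85.06; pay $47.00 → $38.06
Month 5: $38.06 +$0.27 interest = $38.33; pay $38.33 → $0.00

$38.33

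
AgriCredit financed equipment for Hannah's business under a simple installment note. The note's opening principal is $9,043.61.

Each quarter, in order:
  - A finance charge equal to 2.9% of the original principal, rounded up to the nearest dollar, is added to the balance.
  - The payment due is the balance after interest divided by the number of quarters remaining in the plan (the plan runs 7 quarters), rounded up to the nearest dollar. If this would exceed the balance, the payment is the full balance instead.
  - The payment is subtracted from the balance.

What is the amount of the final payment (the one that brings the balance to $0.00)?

$1,972.61

Quarter 1: opening $9,043.61; interest $263.00 → $9,306.61; payment $1,330.00; balance $7,976.61
Quarter 2: opening $7,976.61; interest $263.00 → $8,239.61; payment $1,374.00; balance $6,865.61
Quarter 3: opening $6,865.61; interest $263.00 → $7,128.61; payment $1,426.00; balance $5,702.61
Quarter 4: opening $5,702.61; interest $263.00 → $5,965.61; payment $1,492.00; balance $4,473.61
Quarter 5: opening $4,473.61; interest $263.00 → $4,736.61; payment $1,579.00; balance $3,157.61
Quarter 6: opening $3,157.61; interest $263.00 → $3,420.61; payment $1,711.00; balance $1,709.61
Quarter 7: opening $1,709.61; interest $263.00 → $1,972.61; payment $1,972.61; balance $0.00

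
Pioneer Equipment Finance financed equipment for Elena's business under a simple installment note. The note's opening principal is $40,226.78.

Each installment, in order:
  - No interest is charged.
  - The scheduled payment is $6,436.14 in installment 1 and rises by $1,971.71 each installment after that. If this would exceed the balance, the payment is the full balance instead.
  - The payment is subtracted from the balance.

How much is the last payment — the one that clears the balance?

$2,651.96

Installment 1: $40,226.78 − $6,436.14 → $33,790.64
Installment 2: $33,790.64 − $8,407.85 → $25,382.79
Installment 3: $25,382.79 − $10,379.56 → $15,003.23
Installment 4: $15,003.23 − $12,351.27 → $2,651.96
Installment 5: $2,651.96 − $2,651.96 → $0.00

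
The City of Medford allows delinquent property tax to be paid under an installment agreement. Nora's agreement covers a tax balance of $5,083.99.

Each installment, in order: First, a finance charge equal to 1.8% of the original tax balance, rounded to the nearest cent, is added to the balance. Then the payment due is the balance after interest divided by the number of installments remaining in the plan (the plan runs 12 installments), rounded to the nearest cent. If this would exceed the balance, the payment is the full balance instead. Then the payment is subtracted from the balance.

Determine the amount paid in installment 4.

Installment 1: opening $5,083.99; interest $91.51 → $5,175.50; payment $431.29; balance $4,744.21
Installment 2: opening $4,744.21; interest $91.51 → $4,835.72; payment $439.61; balance $4,396.11
Installment 3: opening $4,396.11; interest $91.51 → $4,487.62; payment $448.76; balance $4,038.86
Installment 4: opening $4,038.86; interest $91.51 → $4,130.37; payment $458.93; balance $3,671.44

$458.93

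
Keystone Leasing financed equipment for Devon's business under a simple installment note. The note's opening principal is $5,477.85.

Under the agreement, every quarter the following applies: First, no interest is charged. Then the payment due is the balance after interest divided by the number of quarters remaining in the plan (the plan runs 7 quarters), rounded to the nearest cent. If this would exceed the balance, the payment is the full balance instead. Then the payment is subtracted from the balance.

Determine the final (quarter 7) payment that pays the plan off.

$782.55

Quarter 1: $5,477.85 − $782.55 → $4,695.30
Quarter 2: $4,695.30 − $782.55 → $3,912.75
Quarter 3: $3,912.75 − $782.55 → $3,130.20
Quarter 4: $3,130.20 − $782.55 → $2,347.65
Quarter 5: $2,347.65 − $782.55 → $1,565.10
Quarter 6: $1,565.10 − $782.55 → $782.55
Quarter 7: $782.55 − $782.55 → $0.00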